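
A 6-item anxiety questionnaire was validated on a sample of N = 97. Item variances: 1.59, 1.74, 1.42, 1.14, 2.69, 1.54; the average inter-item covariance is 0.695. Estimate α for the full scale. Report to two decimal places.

Σσ²ᵢ = 1.59 + 1.74 + 1.42 + 1.14 + 2.69 + 1.54 = 10.12
Sum of the 15 distinct covariances = 15 × 0.695 = 10.425
σ²_total = Σσ²ᵢ + 2·Σcov = 10.12 + 2 × 10.425 = 30.970
α = (6/5)·(1 − 10.12/30.970) = 0.81

α = 0.81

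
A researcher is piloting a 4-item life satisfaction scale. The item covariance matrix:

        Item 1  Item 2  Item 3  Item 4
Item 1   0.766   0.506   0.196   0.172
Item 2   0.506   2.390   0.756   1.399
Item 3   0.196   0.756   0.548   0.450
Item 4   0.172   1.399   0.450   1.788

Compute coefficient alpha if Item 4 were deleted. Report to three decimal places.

Remaining items: Item 1, Item 2, Item 3 (k = 3).
Σσ²ᵢ = 0.766 + 2.390 + 0.548 = 3.704
total variance = 3.704 + 2 × 1.458 = 6.620
α (item deleted) = (3/2)·(1 − 3.704/6.620) = 0.661

α = 0.661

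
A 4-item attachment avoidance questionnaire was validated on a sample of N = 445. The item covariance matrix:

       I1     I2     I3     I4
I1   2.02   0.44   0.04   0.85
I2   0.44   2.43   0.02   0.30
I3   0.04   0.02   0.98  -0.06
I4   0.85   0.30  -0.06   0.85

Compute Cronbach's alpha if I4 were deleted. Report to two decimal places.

Remaining items: I1, I2, I3 (k = 3).
sum of item variances = 2.02 + 2.43 + 0.98 = 5.43
Var(T) = 5.43 + 2 × 0.50 = 6.43
α (item deleted) = (3/2)·(1 − 5.43/6.43) = 0.23

Cronbach's alpha = 0.23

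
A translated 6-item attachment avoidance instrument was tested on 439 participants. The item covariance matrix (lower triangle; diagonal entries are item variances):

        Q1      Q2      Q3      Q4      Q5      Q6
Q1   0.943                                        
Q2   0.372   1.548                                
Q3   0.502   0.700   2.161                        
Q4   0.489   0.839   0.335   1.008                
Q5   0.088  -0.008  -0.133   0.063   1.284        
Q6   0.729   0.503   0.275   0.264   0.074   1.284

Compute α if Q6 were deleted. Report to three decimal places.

Remaining items: Q1, Q2, Q3, Q4, Q5 (k = 5).
sum of item variances = 0.943 + 1.548 + 2.161 + 1.008 + 1.284 = 6.944
σ²_T = 6.944 + 2 × 3.247 = 13.438
α (item deleted) = (5/4)·(1 − 6.944/13.438) = 0.604

α = 0.604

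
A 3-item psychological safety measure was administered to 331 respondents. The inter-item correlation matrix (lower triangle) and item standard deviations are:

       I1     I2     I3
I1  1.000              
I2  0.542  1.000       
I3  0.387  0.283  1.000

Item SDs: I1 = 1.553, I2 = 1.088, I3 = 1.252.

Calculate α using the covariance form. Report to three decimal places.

Σσ²ᵢ = 1.553² + 1.088² + 1.252² = 5.1631
Covariances σ_ij = r_ij · s_i · s_j:
  σ(I1,I2) = 0.542 × 1.553 × 1.088 = 0.9158
  σ(I1,I3) = 0.387 × 1.553 × 1.252 = 0.7525
  σ(I2,I3) = 0.283 × 1.088 × 1.252 = 0.3855
σ²_T = Σσ²ᵢ + 2·Σσ_ij = 5.1631 + 2 × 2.0538 = 9.2707
α = (3/2)·(1 − 5.1631/9.2707) = 0.665

α = 0.665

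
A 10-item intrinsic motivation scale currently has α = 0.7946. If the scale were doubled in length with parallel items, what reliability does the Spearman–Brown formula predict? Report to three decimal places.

Length factor m = 2
α' = m·α / (1 + (m−1)·α)
   = 2 × 0.7946 / (1 + (2 − 1) × 0.7946)
   = 1.5892 / 1.7946 = 0.886

predicted reliability = 0.886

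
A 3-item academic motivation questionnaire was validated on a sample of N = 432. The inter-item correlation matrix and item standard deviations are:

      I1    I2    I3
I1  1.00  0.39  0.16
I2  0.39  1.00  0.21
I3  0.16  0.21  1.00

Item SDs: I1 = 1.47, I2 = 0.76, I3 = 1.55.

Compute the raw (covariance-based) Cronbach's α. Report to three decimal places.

α = 0.434

Σσ²ᵢ = 1.47² + 0.76² + 1.55² = 5.1410
Covariances σ_ij = r_ij · s_i · s_j:
  σ(I1,I2) = 0.39 × 1.47 × 0.76 = 0.4357
  σ(I1,I3) = 0.16 × 1.47 × 1.55 = 0.3646
  σ(I2,I3) = 0.21 × 0.76 × 1.55 = 0.2474
σ²_T = Σσ²ᵢ + 2·Σσ_ij = 5.1410 + 2 × 1.0477 = 7.2364
α = (3/2)·(1 − 5.1410/7.2364) = 0.434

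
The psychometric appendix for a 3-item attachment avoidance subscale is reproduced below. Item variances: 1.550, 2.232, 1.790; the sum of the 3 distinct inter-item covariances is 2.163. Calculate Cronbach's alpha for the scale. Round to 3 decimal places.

Σσᵢ² = 1.550 + 2.232 + 1.790 = 5.572
Sum of distinct covariances = 2.163
total variance = Σσᵢ² + 2·Σcov = 5.572 + 2 × 2.163 = 9.898
α = (3/2)·(1 − 5.572/9.898) = 0.656

α = 0.656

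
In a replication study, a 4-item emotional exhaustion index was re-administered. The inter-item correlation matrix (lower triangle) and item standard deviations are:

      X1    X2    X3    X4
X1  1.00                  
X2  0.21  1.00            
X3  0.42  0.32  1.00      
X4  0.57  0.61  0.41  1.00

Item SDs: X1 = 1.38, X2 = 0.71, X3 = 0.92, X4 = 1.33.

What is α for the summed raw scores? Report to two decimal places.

α = 0.73

Σσ²ᵢ = 1.38² + 0.71² + 0.92² + 1.33² = 5.0238
Covariances σ_ij = r_ij · s_i · s_j:
  σ(X1,X2) = 0.21 × 1.38 × 0.71 = 0.2058
  σ(X1,X3) = 0.42 × 1.38 × 0.92 = 0.5332
  σ(X1,X4) = 0.57 × 1.38 × 1.33 = 1.0462
  σ(X2,X3) = 0.32 × 0.71 × 0.92 = 0.2090
  σ(X2,X4) = 0.61 × 0.71 × 1.33 = 0.5760
  σ(X3,X4) = 0.41 × 0.92 × 1.33 = 0.5017
σ²_T = Σσ²ᵢ + 2·Σσ_ij = 5.0238 + 2 × 3.0719 = 11.1676
α = (4/3)·(1 − 5.0238/11.1676) = 0.73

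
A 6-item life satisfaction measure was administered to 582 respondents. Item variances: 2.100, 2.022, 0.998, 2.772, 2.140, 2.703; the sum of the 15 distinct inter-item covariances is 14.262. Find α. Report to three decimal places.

Σσ²ᵢ = 2.100 + 2.022 + 0.998 + 2.772 + 2.140 + 2.703 = 12.735
Sum of distinct covariances = 14.262
total variance = Σσ²ᵢ + 2·Σcov = 12.735 + 2 × 14.262 = 41.259
α = (6/5)·(1 − 12.735/41.259) = 0.830

α = 0.830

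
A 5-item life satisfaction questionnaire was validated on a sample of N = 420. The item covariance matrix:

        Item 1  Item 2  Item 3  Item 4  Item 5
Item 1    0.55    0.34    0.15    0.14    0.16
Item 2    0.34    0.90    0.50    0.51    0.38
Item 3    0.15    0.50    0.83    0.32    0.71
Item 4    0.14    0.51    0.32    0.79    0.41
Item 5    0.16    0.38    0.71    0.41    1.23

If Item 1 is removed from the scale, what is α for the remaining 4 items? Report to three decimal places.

Remaining items: Item 2, Item 3, Item 4, Item 5 (k = 4).
ΣVar(i) = 0.90 + 0.83 + 0.79 + 1.23 = 3.75
σ²_total = 3.75 + 2 × 2.83 = 9.41
α (item deleted) = (4/3)·(1 − 3.75/9.41) = 0.802

α = 0.802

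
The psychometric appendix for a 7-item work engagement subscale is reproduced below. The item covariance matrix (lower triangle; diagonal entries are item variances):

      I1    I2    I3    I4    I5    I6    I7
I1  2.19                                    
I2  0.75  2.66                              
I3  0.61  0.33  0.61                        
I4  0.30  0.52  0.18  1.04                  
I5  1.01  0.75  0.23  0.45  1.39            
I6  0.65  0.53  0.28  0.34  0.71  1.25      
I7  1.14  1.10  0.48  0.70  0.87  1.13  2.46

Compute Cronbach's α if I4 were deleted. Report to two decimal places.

α = 0.80

Remaining items: I1, I2, I3, I5, I6, I7 (k = 6).
ΣVar(i) = 2.19 + 2.66 + 0.61 + 1.39 + 1.25 + 2.46 = 10.56
total variance = 10.56 + 2 × 10.57 = 31.70
α (item deleted) = (6/5)·(1 − 10.56/31.70) = 0.80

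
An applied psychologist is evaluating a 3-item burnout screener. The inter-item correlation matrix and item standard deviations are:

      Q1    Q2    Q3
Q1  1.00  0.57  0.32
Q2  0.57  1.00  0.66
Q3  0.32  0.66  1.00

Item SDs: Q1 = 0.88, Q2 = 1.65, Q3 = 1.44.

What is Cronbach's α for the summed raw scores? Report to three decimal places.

Cronbach's α = 0.752

Σσ²ᵢ = 0.88² + 1.65² + 1.44² = 5.5705
Covariances σ_ij = r_ij · s_i · s_j:
  σ(Q1,Q2) = 0.57 × 0.88 × 1.65 = 0.8276
  σ(Q1,Q3) = 0.32 × 0.88 × 1.44 = 0.4055
  σ(Q2,Q3) = 0.66 × 1.65 × 1.44 = 1.5682
σ²_T = Σσ²ᵢ + 2·Σσ_ij = 5.5705 + 2 × 2.8013 = 11.1731
α = (3/2)·(1 − 5.5705/11.1731) = 0.752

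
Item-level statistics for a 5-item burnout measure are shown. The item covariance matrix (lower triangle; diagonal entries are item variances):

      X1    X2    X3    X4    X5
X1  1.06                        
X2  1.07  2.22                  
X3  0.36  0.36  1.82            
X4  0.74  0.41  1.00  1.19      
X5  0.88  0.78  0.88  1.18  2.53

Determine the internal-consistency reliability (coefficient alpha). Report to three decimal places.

α = 0.793

ΣVar(i) = 1.06 + 2.22 + 1.82 + 1.19 + 2.53 = 8.82
Sum of off-diagonal covariances = 7.66
Var(T) = 8.82 + 2 × 7.66 = 24.14
α = (k/(k−1))·(1 − ΣVar(i)/Var(T)) = (5/4)·(1 − 8.82/24.14) = 0.793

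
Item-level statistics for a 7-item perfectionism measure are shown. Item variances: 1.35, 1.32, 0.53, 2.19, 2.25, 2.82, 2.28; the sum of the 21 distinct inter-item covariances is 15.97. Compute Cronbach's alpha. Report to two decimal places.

sum of item variances = 1.35 + 1.32 + 0.53 + 2.19 + 2.25 + 2.82 + 2.28 = 12.74
Sum of distinct covariances = 15.97
σ²_total = sum of item variances + 2·Σcov = 12.74 + 2 × 15.97 = 44.68
α = (7/6)·(1 − 12.74/44.68) = 0.83

α = 0.83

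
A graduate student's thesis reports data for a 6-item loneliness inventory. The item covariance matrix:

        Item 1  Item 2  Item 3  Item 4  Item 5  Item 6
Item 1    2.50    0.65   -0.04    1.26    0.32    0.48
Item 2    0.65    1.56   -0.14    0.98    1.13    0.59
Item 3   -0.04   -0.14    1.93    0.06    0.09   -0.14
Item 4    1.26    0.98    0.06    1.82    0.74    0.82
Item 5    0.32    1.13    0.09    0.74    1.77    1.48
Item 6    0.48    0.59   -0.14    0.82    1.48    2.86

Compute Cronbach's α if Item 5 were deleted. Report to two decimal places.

Remaining items: Item 1, Item 2, Item 3, Item 4, Item 6 (k = 5).
Σσᵢ² = 2.50 + 1.56 + 1.93 + 1.82 + 2.86 = 10.67
σ²_total = 10.67 + 2 × 4.52 = 19.71
α (item deleted) = (5/4)·(1 − 10.67/19.71) = 0.57

Cronbach's α = 0.57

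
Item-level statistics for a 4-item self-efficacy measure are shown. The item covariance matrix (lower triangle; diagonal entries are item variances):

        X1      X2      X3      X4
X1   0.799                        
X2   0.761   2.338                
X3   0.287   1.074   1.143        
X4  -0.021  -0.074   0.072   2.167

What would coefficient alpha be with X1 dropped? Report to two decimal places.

Remaining items: X2, X3, X4 (k = 3).
sum of item variances = 2.338 + 1.143 + 2.167 = 5.648
total variance = 5.648 + 2 × 1.072 = 7.792
α (item deleted) = (3/2)·(1 − 5.648/7.792) = 0.41

coefficient alpha = 0.41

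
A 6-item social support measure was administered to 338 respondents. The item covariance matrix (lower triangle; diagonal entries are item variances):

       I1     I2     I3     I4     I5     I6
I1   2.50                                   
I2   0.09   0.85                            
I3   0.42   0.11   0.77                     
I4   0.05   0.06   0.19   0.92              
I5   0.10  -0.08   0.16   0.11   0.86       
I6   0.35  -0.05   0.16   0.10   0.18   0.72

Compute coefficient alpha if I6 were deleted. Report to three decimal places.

coefficient alpha = 0.364

Remaining items: I1, I2, I3, I4, I5 (k = 5).
ΣVar(i) = 2.50 + 0.85 + 0.77 + 0.92 + 0.86 = 5.90
σ²_T = 5.90 + 2 × 1.21 = 8.32
α (item deleted) = (5/4)·(1 − 5.90/8.32) = 0.364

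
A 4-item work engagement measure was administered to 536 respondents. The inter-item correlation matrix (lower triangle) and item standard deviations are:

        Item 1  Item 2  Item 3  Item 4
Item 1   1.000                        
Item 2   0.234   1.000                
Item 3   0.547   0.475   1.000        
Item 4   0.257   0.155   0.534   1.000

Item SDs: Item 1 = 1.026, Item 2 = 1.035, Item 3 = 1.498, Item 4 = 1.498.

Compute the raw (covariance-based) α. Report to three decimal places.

α = 0.700

Σσ²ᵢ = 1.026² + 1.035² + 1.498² + 1.498² = 6.6119
Covariances σ_ij = r_ij · s_i · s_j:
  σ(Item 1,Item 2) = 0.234 × 1.026 × 1.035 = 0.2485
  σ(Item 1,Item 3) = 0.547 × 1.026 × 1.498 = 0.8407
  σ(Item 1,Item 4) = 0.257 × 1.026 × 1.498 = 0.3950
  σ(Item 2,Item 3) = 0.475 × 1.035 × 1.498 = 0.7365
  σ(Item 2,Item 4) = 0.155 × 1.035 × 1.498 = 0.2403
  σ(Item 3,Item 4) = 0.534 × 1.498 × 1.498 = 1.1983
σ²_T = Σσ²ᵢ + 2·Σσ_ij = 6.6119 + 2 × 3.6593 = 13.9305
α = (4/3)·(1 − 6.6119/13.9305) = 0.700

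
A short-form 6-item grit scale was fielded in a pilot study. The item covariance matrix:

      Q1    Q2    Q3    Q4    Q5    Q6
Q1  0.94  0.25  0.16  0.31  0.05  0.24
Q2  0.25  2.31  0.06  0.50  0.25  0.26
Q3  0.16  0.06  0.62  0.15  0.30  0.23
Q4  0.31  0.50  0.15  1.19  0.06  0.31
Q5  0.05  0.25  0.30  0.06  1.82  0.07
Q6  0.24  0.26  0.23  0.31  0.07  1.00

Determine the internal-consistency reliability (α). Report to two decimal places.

Σσᵢ² = 0.94 + 2.31 + 0.62 + 1.19 + 1.82 + 1.00 = 7.88
Σ_{i<j} σ_ij = 3.20
σ²_T = 7.88 + 2 × 3.20 = 14.28
α = (k/(k−1))·(1 − Σσᵢ²/σ²_T) = (6/5)·(1 − 7.88/14.28) = 0.54

α = 0.54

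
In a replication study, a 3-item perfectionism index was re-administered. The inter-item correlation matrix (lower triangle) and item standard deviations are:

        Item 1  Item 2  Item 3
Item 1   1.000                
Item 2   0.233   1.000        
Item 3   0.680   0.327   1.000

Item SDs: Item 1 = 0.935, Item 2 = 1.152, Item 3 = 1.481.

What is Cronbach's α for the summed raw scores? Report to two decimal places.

α = 0.67

Σσ²ᵢ = 0.935² + 1.152² + 1.481² = 4.3947
Covariances σ_ij = r_ij · s_i · s_j:
  σ(Item 1,Item 2) = 0.233 × 0.935 × 1.152 = 0.2510
  σ(Item 1,Item 3) = 0.680 × 0.935 × 1.481 = 0.9416
  σ(Item 2,Item 3) = 0.327 × 1.152 × 1.481 = 0.5579
σ²_T = Σσ²ᵢ + 2·Σσ_ij = 4.3947 + 2 × 1.7505 = 7.8957
α = (3/2)·(1 − 4.3947/7.8957) = 0.67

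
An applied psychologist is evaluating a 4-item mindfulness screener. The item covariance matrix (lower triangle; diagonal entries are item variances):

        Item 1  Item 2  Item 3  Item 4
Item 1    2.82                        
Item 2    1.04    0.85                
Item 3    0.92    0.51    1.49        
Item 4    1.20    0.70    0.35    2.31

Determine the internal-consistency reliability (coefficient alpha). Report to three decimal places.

Σσᵢ² = 2.82 + 0.85 + 1.49 + 2.31 = 7.47
Sum of the distinct covariances = 4.72
Var(T) = 7.47 + 2 × 4.72 = 16.91
α = (k/(k−1))·(1 − Σσᵢ²/Var(T)) = (4/3)·(1 − 7.47/16.91) = 0.744

α = 0.744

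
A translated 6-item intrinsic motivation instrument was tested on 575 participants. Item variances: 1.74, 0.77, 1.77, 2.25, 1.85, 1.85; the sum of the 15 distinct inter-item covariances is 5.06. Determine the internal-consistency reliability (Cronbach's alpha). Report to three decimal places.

Cronbach's alpha = 0.597

ΣVar(i) = 1.74 + 0.77 + 1.77 + 2.25 + 1.85 + 1.85 = 10.23
Sum of distinct covariances = 5.06
Var(T) = ΣVar(i) + 2·Σcov = 10.23 + 2 × 5.06 = 20.35
α = (6/5)·(1 − 10.23/20.35) = 0.597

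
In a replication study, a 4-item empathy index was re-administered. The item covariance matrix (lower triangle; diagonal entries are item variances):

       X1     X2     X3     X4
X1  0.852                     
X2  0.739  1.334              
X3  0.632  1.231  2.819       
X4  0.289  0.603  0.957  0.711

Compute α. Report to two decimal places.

α = 0.81

Σσ²ᵢ = 0.852 + 1.334 + 2.819 + 0.711 = 5.716
Sum of off-diagonal covariances = 4.451
σ²_T = 5.716 + 2 × 4.451 = 14.618
α = (k/(k−1))·(1 − Σσ²ᵢ/σ²_T) = (4/3)·(1 − 5.716/14.618) = 0.81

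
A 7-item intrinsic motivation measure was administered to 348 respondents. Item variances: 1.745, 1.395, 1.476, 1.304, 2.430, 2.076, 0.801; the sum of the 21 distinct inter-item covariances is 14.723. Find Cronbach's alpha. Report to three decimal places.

Cronbach's alpha = 0.845

Σσᵢ² = 1.745 + 1.395 + 1.476 + 1.304 + 2.430 + 2.076 + 0.801 = 11.227
Sum of distinct covariances = 14.723
total variance = Σσᵢ² + 2·Σcov = 11.227 + 2 × 14.723 = 40.673
α = (7/6)·(1 − 11.227/40.673) = 0.845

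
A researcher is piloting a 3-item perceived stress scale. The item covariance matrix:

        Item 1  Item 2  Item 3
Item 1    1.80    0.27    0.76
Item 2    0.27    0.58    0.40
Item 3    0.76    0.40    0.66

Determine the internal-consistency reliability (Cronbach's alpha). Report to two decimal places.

Σσ²ᵢ = 1.80 + 0.58 + 0.66 = 3.04
Σ_{i<j} σ_ij = 1.43
total variance = 3.04 + 2 × 1.43 = 5.90
α = (k/(k−1))·(1 − Σσ²ᵢ/total variance) = (3/2)·(1 − 3.04/5.90) = 0.73

Cronbach's alpha = 0.73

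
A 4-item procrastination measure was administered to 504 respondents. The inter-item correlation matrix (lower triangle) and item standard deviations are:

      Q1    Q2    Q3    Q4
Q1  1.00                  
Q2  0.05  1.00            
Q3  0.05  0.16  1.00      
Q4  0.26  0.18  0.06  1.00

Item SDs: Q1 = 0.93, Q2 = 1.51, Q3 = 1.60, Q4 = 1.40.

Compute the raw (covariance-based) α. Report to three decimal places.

α = 0.354

Σσ²ᵢ = 0.93² + 1.51² + 1.60² + 1.40² = 7.6650
Covariances σ_ij = r_ij · s_i · s_j:
  σ(Q1,Q2) = 0.05 × 0.93 × 1.51 = 0.0702
  σ(Q1,Q3) = 0.05 × 0.93 × 1.60 = 0.0744
  σ(Q1,Q4) = 0.26 × 0.93 × 1.40 = 0.3385
  σ(Q2,Q3) = 0.16 × 1.51 × 1.60 = 0.3866
  σ(Q2,Q4) = 0.18 × 1.51 × 1.40 = 0.3805
  σ(Q3,Q4) = 0.06 × 1.60 × 1.40 = 0.1344
σ²_T = Σσ²ᵢ + 2·Σσ_ij = 7.6650 + 2 × 1.3846 = 10.4342
α = (4/3)·(1 − 7.6650/10.4342) = 0.354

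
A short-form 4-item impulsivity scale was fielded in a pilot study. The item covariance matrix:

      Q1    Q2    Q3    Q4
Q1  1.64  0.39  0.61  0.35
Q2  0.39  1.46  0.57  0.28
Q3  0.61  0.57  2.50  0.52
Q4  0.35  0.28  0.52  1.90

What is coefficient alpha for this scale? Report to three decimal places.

α = 0.561

sum of item variances = 1.64 + 1.46 + 2.50 + 1.90 = 7.50
Sum of off-diagonal covariances = 2.72
σ²_T = 7.50 + 2 × 2.72 = 12.94
α = (k/(k−1))·(1 − sum of item variances/σ²_T) = (4/3)·(1 − 7.50/12.94) = 0.561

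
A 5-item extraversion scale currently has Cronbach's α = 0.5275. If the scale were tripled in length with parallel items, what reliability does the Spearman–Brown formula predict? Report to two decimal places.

predicted reliability = 0.77

Length factor m = 3
α' = m·α / (1 + (m−1)·α)
   = 3 × 0.5275 / (1 + (3 − 1) × 0.5275)
   = 1.5825 / 2.0550 = 0.77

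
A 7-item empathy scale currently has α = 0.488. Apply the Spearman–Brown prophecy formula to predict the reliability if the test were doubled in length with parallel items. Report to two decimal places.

Length factor m = 2
α' = m·α / (1 + (m−1)·α)
   = 2 × 0.488 / (1 + (2 − 1) × 0.488)
   = 0.9760 / 1.4880 = 0.66

predicted reliability = 0.66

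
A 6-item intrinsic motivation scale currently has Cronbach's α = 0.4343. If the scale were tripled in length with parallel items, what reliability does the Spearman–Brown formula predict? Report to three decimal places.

predicted reliability = 0.697

Length factor m = 3
α' = m·α / (1 + (m−1)·α)
   = 3 × 0.4343 / (1 + (3 − 1) × 0.4343)
   = 1.3029 / 1.8686 = 0.697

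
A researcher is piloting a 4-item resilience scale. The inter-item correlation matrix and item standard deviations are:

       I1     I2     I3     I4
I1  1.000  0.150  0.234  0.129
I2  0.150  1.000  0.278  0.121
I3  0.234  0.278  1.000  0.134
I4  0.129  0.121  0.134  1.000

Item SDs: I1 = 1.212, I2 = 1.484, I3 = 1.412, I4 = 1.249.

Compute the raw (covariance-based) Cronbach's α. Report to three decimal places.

Σσ²ᵢ = 1.212² + 1.484² + 1.412² + 1.249² = 7.2249
Covariances σ_ij = r_ij · s_i · s_j:
  σ(I1,I2) = 0.150 × 1.212 × 1.484 = 0.2698
  σ(I1,I3) = 0.234 × 1.212 × 1.412 = 0.4005
  σ(I1,I4) = 0.129 × 1.212 × 1.249 = 0.1953
  σ(I2,I3) = 0.278 × 1.484 × 1.412 = 0.5825
  σ(I2,I4) = 0.121 × 1.484 × 1.249 = 0.2243
  σ(I3,I4) = 0.134 × 1.412 × 1.249 = 0.2363
σ²_T = Σσ²ᵢ + 2·Σσ_ij = 7.2249 + 2 × 1.9087 = 11.0423
α = (4/3)·(1 − 7.2249/11.0423) = 0.461

Cronbach's α = 0.461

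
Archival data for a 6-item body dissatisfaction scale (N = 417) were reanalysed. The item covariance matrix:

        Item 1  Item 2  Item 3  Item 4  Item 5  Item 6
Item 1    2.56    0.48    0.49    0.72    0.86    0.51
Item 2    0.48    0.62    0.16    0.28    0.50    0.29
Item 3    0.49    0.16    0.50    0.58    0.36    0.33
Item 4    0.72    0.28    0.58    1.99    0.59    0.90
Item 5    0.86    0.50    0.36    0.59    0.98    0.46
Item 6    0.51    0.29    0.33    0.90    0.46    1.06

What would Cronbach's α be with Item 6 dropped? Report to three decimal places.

Remaining items: Item 1, Item 2, Item 3, Item 4, Item 5 (k = 5).
Σσᵢ² = 2.56 + 0.62 + 0.50 + 1.99 + 0.98 = 6.65
total variance = 6.65 + 2 × 5.02 = 16.69
α (item deleted) = (5/4)·(1 − 6.65/16.69) = 0.752

Cronbach's α = 0.752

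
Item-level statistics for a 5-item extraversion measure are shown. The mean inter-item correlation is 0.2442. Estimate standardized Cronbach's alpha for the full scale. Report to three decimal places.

standardized Cronbach's alpha = 0.618

Standardized α = k·r̄ / (1 + (k−1)·r̄) = 5 × 0.2442 / (1 + 4 × 0.2442)
  = 1.2210 / 1.9768 = 0.618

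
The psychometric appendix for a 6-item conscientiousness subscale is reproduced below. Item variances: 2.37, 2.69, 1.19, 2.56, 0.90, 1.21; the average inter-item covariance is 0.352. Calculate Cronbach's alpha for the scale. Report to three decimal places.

ΣVar(i) = 2.37 + 2.69 + 1.19 + 2.56 + 0.90 + 1.21 = 10.92
Sum of the 15 distinct covariances = 15 × 0.352 = 5.280
total variance = ΣVar(i) + 2·Σcov = 10.92 + 2 × 5.280 = 21.480
α = (6/5)·(1 − 10.92/21.480) = 0.590

Cronbach's alpha = 0.590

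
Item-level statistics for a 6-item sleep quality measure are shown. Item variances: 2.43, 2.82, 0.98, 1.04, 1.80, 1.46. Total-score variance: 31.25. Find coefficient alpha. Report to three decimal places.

α = 0.796

Σσᵢ² = 2.43 + 2.82 + 0.98 + 1.04 + 1.80 + 1.46 = 10.53
α = (k/(k−1))·(1 − Σσᵢ²/Var(T)) = (6/5)·(1 − 10.53/31.25) = 0.796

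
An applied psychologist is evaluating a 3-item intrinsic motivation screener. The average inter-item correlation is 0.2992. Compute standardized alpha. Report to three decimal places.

Standardized α = k·r̄ / (1 + (k−1)·r̄) = 3 × 0.2992 / (1 + 2 × 0.2992)
  = 0.8976 / 1.5984 = 0.562

standardized alpha = 0.562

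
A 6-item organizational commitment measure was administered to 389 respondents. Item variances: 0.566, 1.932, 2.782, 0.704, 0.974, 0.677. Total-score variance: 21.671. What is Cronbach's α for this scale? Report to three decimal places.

α = 0.777

sum of item variances = 0.566 + 1.932 + 2.782 + 0.704 + 0.974 + 0.677 = 7.635
α = (k/(k−1))·(1 − sum of item variances/σ²_total) = (6/5)·(1 − 7.635/21.671) = 0.777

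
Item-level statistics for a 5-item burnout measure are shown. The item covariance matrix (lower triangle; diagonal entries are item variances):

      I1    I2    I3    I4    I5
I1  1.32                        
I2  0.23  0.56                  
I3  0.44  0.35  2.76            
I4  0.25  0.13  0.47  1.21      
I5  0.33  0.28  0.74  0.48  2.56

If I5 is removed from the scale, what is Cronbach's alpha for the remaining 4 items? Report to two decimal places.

Remaining items: I1, I2, I3, I4 (k = 4).
Σσ²ᵢ = 1.32 + 0.56 + 2.76 + 1.21 = 5.85
σ²_T = 5.85 + 2 × 1.87 = 9.59
α (item deleted) = (4/3)·(1 − 5.85/9.59) = 0.52

α = 0.52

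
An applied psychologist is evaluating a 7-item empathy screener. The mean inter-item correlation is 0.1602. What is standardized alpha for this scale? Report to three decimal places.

Standardized α = k·r̄ / (1 + (k−1)·r̄) = 7 × 0.1602 / (1 + 6 × 0.1602)
  = 1.1214 / 1.9612 = 0.572

standardized alpha = 0.572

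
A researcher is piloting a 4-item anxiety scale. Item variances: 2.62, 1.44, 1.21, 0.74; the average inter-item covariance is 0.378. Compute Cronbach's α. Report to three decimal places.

Σσᵢ² = 2.62 + 1.44 + 1.21 + 0.74 = 6.01
Sum of the 6 distinct covariances = 6 × 0.378 = 2.268
total variance = Σσᵢ² + 2·Σcov = 6.01 + 2 × 2.268 = 10.546
α = (4/3)·(1 − 6.01/10.546) = 0.573

Cronbach's α = 0.573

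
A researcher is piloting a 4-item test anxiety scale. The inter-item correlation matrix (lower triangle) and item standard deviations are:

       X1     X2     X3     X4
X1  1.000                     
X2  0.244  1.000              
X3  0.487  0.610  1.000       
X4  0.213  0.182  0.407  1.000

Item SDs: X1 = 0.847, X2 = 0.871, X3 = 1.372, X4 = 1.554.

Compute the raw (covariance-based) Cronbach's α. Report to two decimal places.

Σσ²ᵢ = 0.847² + 0.871² + 1.372² + 1.554² = 5.7733
Covariances σ_ij = r_ij · s_i · s_j:
  σ(X1,X2) = 0.244 × 0.847 × 0.871 = 0.1800
  σ(X1,X3) = 0.487 × 0.847 × 1.372 = 0.5659
  σ(X1,X4) = 0.213 × 0.847 × 1.554 = 0.2804
  σ(X2,X3) = 0.610 × 0.871 × 1.372 = 0.7290
  σ(X2,X4) = 0.182 × 0.871 × 1.554 = 0.2463
  σ(X3,X4) = 0.407 × 1.372 × 1.554 = 0.8678
σ²_T = Σσ²ᵢ + 2·Σσ_ij = 5.7733 + 2 × 2.8694 = 11.5121
α = (4/3)·(1 − 5.7733/11.5121) = 0.66

α = 0.66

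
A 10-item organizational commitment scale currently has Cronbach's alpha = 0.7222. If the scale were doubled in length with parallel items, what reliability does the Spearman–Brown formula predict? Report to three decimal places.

Length factor m = 2
α' = m·α / (1 + (m−1)·α)
   = 2 × 0.7222 / (1 + (2 − 1) × 0.7222)
   = 1.4444 / 1.7222 = 0.839

predicted reliability = 0.839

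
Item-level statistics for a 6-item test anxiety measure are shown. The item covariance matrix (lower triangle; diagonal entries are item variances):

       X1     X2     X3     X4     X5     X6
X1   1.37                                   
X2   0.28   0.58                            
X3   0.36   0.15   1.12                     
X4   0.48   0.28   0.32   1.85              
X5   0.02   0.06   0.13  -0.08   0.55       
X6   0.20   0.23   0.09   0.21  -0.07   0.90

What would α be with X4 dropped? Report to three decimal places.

α = 0.489

Remaining items: X1, X2, X3, X5, X6 (k = 5).
Σσ²ᵢ = 1.37 + 0.58 + 1.12 + 0.55 + 0.90 = 4.52
σ²_T = 4.52 + 2 × 1.45 = 7.42
α (item deleted) = (5/4)·(1 − 4.52/7.42) = 0.489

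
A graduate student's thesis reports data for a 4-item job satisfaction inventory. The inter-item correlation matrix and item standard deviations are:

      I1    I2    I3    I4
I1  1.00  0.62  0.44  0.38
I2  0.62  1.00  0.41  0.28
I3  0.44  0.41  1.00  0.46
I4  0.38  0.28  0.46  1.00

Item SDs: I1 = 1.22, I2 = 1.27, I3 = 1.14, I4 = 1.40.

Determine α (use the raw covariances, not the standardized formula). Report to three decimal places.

α = 0.747

Σσ²ᵢ = 1.22² + 1.27² + 1.14² + 1.40² = 6.3609
Covariances σ_ij = r_ij · s_i · s_j:
  σ(I1,I2) = 0.62 × 1.22 × 1.27 = 0.9606
  σ(I1,I3) = 0.44 × 1.22 × 1.14 = 0.6120
  σ(I1,I4) = 0.38 × 1.22 × 1.40 = 0.6490
  σ(I2,I3) = 0.41 × 1.27 × 1.14 = 0.5936
  σ(I2,I4) = 0.28 × 1.27 × 1.40 = 0.4978
  σ(I3,I4) = 0.46 × 1.14 × 1.40 = 0.7342
σ²_T = Σσ²ᵢ + 2·Σσ_ij = 6.3609 + 2 × 4.0472 = 14.4553
α = (4/3)·(1 − 6.3609/14.4553) = 0.747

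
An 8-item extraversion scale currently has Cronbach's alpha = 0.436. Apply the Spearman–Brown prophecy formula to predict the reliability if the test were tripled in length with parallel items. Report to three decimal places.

predicted reliability = 0.699

Length factor m = 3
α' = m·α / (1 + (m−1)·α)
   = 3 × 0.436 / (1 + (3 − 1) × 0.436)
   = 1.3080 / 1.8720 = 0.699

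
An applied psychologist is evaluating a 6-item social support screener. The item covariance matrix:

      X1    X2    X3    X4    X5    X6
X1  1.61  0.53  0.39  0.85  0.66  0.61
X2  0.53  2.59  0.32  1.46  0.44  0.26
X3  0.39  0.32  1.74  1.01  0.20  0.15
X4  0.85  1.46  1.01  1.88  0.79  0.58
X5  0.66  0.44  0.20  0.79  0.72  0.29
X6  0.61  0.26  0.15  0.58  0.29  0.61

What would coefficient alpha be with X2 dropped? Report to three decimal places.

α = 0.785

Remaining items: X1, X3, X4, X5, X6 (k = 5).
Σσ²ᵢ = 1.61 + 1.74 + 1.88 + 0.72 + 0.61 = 6.56
Var(T) = 6.56 + 2 × 5.53 = 17.62
α (item deleted) = (5/4)·(1 − 6.56/17.62) = 0.785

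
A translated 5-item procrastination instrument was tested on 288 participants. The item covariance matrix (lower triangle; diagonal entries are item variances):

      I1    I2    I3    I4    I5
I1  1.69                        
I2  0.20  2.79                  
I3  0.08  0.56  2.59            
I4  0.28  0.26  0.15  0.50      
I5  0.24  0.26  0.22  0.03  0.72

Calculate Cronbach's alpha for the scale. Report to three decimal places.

ΣVar(i) = 1.69 + 2.79 + 2.59 + 0.50 + 0.72 = 8.29
Σ_{i<j} σ_ij = 2.28
σ²_total = 8.29 + 2 × 2.28 = 12.85
α = (k/(k−1))·(1 − ΣVar(i)/σ²_total) = (5/4)·(1 − 8.29/12.85) = 0.444

Cronbach's alpha = 0.444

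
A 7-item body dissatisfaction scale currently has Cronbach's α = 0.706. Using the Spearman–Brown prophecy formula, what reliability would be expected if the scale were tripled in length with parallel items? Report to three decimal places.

predicted reliability = 0.878

Length factor m = 3
α' = m·α / (1 + (m−1)·α)
   = 3 × 0.706 / (1 + (3 − 1) × 0.706)
   = 2.1180 / 2.4120 = 0.878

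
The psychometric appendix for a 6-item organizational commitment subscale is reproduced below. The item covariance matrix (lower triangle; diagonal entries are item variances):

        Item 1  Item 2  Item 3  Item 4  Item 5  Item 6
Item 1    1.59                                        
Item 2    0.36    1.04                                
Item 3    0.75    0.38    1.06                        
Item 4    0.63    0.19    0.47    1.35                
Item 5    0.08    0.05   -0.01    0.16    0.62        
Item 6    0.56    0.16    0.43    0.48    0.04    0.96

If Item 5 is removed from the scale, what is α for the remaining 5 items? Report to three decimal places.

Remaining items: Item 1, Item 2, Item 3, Item 4, Item 6 (k = 5).
Σσᵢ² = 1.59 + 1.04 + 1.06 + 1.35 + 0.96 = 6.00
σ²_T = 6.00 + 2 × 4.41 = 14.82
α (item deleted) = (5/4)·(1 − 6.00/14.82) = 0.744

α = 0.744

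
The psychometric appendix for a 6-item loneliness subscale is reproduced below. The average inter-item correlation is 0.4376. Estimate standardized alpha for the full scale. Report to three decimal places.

Standardized α = k·r̄ / (1 + (k−1)·r̄) = 6 × 0.4376 / (1 + 5 × 0.4376)
  = 2.6256 / 3.1880 = 0.824

α = 0.824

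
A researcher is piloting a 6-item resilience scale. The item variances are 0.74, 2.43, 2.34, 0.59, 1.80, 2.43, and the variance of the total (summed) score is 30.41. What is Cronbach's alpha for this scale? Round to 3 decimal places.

α = 0.792

Σσ²ᵢ = 0.74 + 2.43 + 2.34 + 0.59 + 1.80 + 2.43 = 10.33
α = (k/(k−1))·(1 − Σσ²ᵢ/σ²_total) = (6/5)·(1 − 10.33/30.41) = 0.792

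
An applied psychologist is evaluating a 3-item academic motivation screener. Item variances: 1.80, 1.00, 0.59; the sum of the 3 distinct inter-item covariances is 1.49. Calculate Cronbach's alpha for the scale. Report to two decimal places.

Cronbach's alpha = 0.70

Σσᵢ² = 1.80 + 1.00 + 0.59 = 3.39
Sum of distinct covariances = 1.49
Var(T) = Σσᵢ² + 2·Σcov = 3.39 + 2 × 1.49 = 6.37
α = (3/2)·(1 − 3.39/6.37) = 0.70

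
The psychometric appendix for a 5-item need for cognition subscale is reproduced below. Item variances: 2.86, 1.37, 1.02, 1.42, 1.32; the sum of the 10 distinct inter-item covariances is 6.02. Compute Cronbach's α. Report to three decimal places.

Cronbach's α = 0.751

Σσᵢ² = 2.86 + 1.37 + 1.02 + 1.42 + 1.32 = 7.99
Sum of distinct covariances = 6.02
σ²_total = Σσᵢ² + 2·Σcov = 7.99 + 2 × 6.02 = 20.03
α = (5/4)·(1 − 7.99/20.03) = 0.751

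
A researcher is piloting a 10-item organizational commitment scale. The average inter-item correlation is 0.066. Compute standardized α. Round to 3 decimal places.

Standardized α = k·r̄ / (1 + (k−1)·r̄) = 10 × 0.066 / (1 + 9 × 0.066)
  = 0.6600 / 1.5940 = 0.414

α = 0.414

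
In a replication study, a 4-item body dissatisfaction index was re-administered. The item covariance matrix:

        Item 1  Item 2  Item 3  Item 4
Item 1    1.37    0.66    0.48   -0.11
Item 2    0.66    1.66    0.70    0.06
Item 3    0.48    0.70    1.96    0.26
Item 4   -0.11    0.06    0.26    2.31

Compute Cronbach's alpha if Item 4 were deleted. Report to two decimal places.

Cronbach's alpha = 0.64

Remaining items: Item 1, Item 2, Item 3 (k = 3).
Σσᵢ² = 1.37 + 1.66 + 1.96 = 4.99
total variance = 4.99 + 2 × 1.84 = 8.67
α (item deleted) = (3/2)·(1 − 4.99/8.67) = 0.64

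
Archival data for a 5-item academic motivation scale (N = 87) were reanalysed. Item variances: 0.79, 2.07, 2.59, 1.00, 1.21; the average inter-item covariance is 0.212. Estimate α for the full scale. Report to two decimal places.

ΣVar(i) = 0.79 + 2.07 + 2.59 + 1.00 + 1.21 = 7.66
Sum of the 10 distinct covariances = 10 × 0.212 = 2.120
σ²_T = ΣVar(i) + 2·Σcov = 7.66 + 2 × 2.120 = 11.900
α = (5/4)·(1 − 7.66/11.900) = 0.45

α = 0.45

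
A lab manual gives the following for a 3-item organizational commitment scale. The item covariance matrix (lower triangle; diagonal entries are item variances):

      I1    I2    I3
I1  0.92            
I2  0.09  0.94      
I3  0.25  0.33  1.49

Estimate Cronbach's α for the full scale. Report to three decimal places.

Cronbach's α = 0.429

Σσ²ᵢ = 0.92 + 0.94 + 1.49 = 3.35
Σ_{i<j} σ_ij = 0.67
total variance = 3.35 + 2 × 0.67 = 4.69
α = (k/(k−1))·(1 − Σσ²ᵢ/total variance) = (3/2)·(1 − 3.35/4.69) = 0.429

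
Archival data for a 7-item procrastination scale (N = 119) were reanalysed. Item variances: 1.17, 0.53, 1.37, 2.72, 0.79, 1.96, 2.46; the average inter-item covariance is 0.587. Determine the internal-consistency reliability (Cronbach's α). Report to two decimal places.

sum of item variances = 1.17 + 0.53 + 1.37 + 2.72 + 0.79 + 1.96 + 2.46 = 11.00
Sum of the 21 distinct covariances = 21 × 0.587 = 12.327
σ²_total = sum of item variances + 2·Σcov = 11.00 + 2 × 12.327 = 35.654
α = (7/6)·(1 − 11.00/35.654) = 0.81

Cronbach's α = 0.81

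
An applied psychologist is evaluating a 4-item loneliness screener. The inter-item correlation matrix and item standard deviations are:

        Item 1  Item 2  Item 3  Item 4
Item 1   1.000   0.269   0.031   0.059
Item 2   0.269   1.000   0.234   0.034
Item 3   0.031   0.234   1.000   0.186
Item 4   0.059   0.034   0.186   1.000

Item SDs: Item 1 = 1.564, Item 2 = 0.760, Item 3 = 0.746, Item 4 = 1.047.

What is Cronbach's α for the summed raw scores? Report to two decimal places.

Σσ²ᵢ = 1.564² + 0.760² + 0.746² + 1.047² = 4.6764
Covariances σ_ij = r_ij · s_i · s_j:
  σ(Item 1,Item 2) = 0.269 × 1.564 × 0.760 = 0.3197
  σ(Item 1,Item 3) = 0.031 × 1.564 × 0.746 = 0.0362
  σ(Item 1,Item 4) = 0.059 × 1.564 × 1.047 = 0.0966
  σ(Item 2,Item 3) = 0.234 × 0.760 × 0.746 = 0.1327
  σ(Item 2,Item 4) = 0.034 × 0.760 × 1.047 = 0.0271
  σ(Item 3,Item 4) = 0.186 × 0.746 × 1.047 = 0.1453
σ²_T = Σσ²ᵢ + 2·Σσ_ij = 4.6764 + 2 × 0.7576 = 6.1916
α = (4/3)·(1 − 4.6764/6.1916) = 0.33

α = 0.33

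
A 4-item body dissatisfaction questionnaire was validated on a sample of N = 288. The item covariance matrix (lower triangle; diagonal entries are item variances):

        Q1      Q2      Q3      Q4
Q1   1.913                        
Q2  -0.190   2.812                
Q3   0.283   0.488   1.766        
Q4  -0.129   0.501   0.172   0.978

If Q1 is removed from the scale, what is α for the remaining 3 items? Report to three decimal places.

α = 0.442

Remaining items: Q2, Q3, Q4 (k = 3).
Σσᵢ² = 2.812 + 1.766 + 0.978 = 5.556
σ²_T = 5.556 + 2 × 1.161 = 7.878
α (item deleted) = (3/2)·(1 − 5.556/7.878) = 0.442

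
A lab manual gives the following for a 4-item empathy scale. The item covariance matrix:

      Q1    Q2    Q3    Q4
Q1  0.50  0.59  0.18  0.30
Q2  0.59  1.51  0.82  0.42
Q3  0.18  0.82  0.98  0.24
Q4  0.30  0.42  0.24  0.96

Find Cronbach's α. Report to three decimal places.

α = 0.751

sum of item variances = 0.50 + 1.51 + 0.98 + 0.96 = 3.95
Sum of off-diagonal covariances = 2.55
σ²_T = 3.95 + 2 × 2.55 = 9.05
α = (k/(k−1))·(1 − sum of item variances/σ²_T) = (4/3)·(1 − 3.95/9.05) = 0.751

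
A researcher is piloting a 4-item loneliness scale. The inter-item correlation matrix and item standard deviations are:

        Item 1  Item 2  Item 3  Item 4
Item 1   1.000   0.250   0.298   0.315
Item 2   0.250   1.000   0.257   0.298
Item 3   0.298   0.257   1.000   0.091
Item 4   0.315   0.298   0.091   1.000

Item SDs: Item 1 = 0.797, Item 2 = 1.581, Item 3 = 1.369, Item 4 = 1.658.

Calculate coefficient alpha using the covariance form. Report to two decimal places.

Σσ²ᵢ = 0.797² + 1.581² + 1.369² + 1.658² = 7.7579
Covariances σ_ij = r_ij · s_i · s_j:
  σ(Item 1,Item 2) = 0.250 × 0.797 × 1.581 = 0.3150
  σ(Item 1,Item 3) = 0.298 × 0.797 × 1.369 = 0.3251
  σ(Item 1,Item 4) = 0.315 × 0.797 × 1.658 = 0.4162
  σ(Item 2,Item 3) = 0.257 × 1.581 × 1.369 = 0.5562
  σ(Item 2,Item 4) = 0.298 × 1.581 × 1.658 = 0.7811
  σ(Item 3,Item 4) = 0.091 × 1.369 × 1.658 = 0.2066
σ²_T = Σσ²ᵢ + 2·Σσ_ij = 7.7579 + 2 × 2.6002 = 12.9583
α = (4/3)·(1 − 7.7579/12.9583) = 0.54

coefficient alpha = 0.54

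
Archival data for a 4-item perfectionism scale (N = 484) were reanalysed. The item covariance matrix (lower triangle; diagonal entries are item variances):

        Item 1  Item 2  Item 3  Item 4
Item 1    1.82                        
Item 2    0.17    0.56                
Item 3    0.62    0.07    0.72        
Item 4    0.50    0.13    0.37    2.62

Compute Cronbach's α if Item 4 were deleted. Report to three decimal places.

Cronbach's α = 0.535

Remaining items: Item 1, Item 2, Item 3 (k = 3).
sum of item variances = 1.82 + 0.56 + 0.72 = 3.10
total variance = 3.10 + 2 × 0.86 = 4.82
α (item deleted) = (3/2)·(1 − 3.10/4.82) = 0.535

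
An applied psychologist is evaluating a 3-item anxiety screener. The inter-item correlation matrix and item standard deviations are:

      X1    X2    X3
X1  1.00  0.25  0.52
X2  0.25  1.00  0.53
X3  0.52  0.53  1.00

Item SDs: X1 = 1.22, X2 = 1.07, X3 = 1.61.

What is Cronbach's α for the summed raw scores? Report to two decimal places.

Cronbach's α = 0.70

Σσ²ᵢ = 1.22² + 1.07² + 1.61² = 5.2254
Covariances σ_ij = r_ij · s_i · s_j:
  σ(X1,X2) = 0.25 × 1.22 × 1.07 = 0.3264
  σ(X1,X3) = 0.52 × 1.22 × 1.61 = 1.0214
  σ(X2,X3) = 0.53 × 1.07 × 1.61 = 0.9130
σ²_T = Σσ²ᵢ + 2·Σσ_ij = 5.2254 + 2 × 2.2608 = 9.7470
α = (3/2)·(1 − 5.2254/9.7470) = 0.70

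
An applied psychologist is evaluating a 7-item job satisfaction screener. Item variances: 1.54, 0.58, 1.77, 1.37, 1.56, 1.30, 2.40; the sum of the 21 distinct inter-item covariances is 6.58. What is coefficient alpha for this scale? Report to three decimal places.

α = 0.648

sum of item variances = 1.54 + 0.58 + 1.77 + 1.37 + 1.56 + 1.30 + 2.40 = 10.52
Sum of distinct covariances = 6.58
σ²_total = sum of item variances + 2·Σcov = 10.52 + 2 × 6.58 = 23.68
α = (7/6)·(1 − 10.52/23.68) = 0.648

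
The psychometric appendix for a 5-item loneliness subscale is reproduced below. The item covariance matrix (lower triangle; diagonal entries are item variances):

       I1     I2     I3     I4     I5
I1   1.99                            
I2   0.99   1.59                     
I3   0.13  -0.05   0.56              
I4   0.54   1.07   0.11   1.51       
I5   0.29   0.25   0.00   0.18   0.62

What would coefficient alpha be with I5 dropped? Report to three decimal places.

α = 0.663

Remaining items: I1, I2, I3, I4 (k = 4).
Σσ²ᵢ = 1.99 + 1.59 + 0.56 + 1.51 = 5.65
total variance = 5.65 + 2 × 2.79 = 11.23
α (item deleted) = (4/3)·(1 − 5.65/11.23) = 0.663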